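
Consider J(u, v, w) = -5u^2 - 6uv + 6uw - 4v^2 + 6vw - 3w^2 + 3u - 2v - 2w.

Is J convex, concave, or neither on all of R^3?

concave

J is quadratic, so its Hessian is the constant matrix H = [[-10, -6, 6], [-6, -8, 6], [6, 6, -6]].
Leading principal minors: -10, 44, -48.
Signs alternate −, +, − ⇒ H ≺ 0 ⇒ concave.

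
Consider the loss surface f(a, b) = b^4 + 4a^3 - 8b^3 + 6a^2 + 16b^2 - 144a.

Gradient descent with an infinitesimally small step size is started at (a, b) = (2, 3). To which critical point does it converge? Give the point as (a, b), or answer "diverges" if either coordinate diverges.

f is separable, so gradient descent decouples: a follows -∂f/∂a, b follows -∂f/∂b.
∂f/∂a = 12(a - 3)(a + 4); at a=2 this is -72, so a increases.
∂f/∂b = 4b(b - 4)(b - 2); at b=3 this is -12, so b increases.
a converges to its nearest critical value 3 (a local min of the a-part); b converges to 4. The iterate converges to (3, 4).

(3, 4)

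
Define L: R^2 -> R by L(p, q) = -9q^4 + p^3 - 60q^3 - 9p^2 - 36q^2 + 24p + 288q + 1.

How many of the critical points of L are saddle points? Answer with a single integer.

3

L separates as a function of p plus a function of q, so ∇L=0 decouples.
∂L/∂p = 3(p - 4)(p - 2) = 0 at p ∈ {2, 4}; ∂L/∂q = -36(q - 1)(q + 2)(q + 4) = 0 at q ∈ {-4, -2, 1}.
The Hessian is diagonal: diag(L_pp, L_qq). Second derivatives: L_pp(2)=-6, L_pp(4)=6; L_qq(-4)=-360, L_qq(-2)=216, L_qq(1)=-540.
Saddle points occur where the two diagonal entries have opposite signs: (2, -2), (4, -4), (4, 1). Count: 3.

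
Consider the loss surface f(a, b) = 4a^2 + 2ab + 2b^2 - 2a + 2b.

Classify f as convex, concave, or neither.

f is quadratic, so its Hessian is the constant matrix H = [[8, 2], [2, 4]].
det(H) = 28, tr(H) = 12.
det(H) > 0 and tr(H) > 0, so H is positive definite everywhere: convex.

convex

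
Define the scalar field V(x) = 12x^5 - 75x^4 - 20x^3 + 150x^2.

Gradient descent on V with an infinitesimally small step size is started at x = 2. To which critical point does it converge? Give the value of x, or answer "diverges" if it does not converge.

V'(x) = 60x(x - 5)(x - 1)(x + 1), so V'(2) = -1080.
Gradient descent moves in the -V' direction, i.e. x is increasing.
The nearest critical point in that direction is x = 5, where V'' = 7200 > 0 (a local minimum). The iterate converges there.

5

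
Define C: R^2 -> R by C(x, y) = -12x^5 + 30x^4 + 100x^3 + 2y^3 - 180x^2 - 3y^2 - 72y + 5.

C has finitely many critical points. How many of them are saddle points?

4

C separates as a function of x plus a function of y, so ∇C=0 decouples.
∂C/∂x = -60x(x - 3)(x - 1)(x + 2) = 0 at x ∈ {-2, 0, 1, 3}; ∂C/∂y = 6(y - 4)(y + 3) = 0 at y ∈ {-3, 4}.
The Hessian is diagonal: diag(C_xx, C_yy). Second derivatives: C_xx(-2)=1800, C_xx(0)=-360, C_xx(1)=360, C_xx(3)=-1800; C_yy(-3)=-42, C_yy(4)=42.
Saddle points occur where the two diagonal entries have opposite signs: (-2, -3), (0, 4), (1, -3), (3, 4). Count: 4.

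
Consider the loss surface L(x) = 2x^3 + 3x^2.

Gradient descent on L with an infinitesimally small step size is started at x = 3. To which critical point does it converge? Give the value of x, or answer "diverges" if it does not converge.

L'(x) = 6x(x + 1), so L'(3) = 72.
Gradient descent moves in the -L' direction, i.e. x is decreasing.
The nearest critical point in that direction is x = 0, where L'' = 6 > 0 (a local minimum). The iterate converges there.

0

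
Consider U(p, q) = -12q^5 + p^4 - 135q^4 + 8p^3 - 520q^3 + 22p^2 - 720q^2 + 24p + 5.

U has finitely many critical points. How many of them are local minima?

U separates as a function of p plus a function of q, so ∇U=0 decouples.
∂U/∂p = 4(p + 1)(p + 2)(p + 3) = 0 at p ∈ {-3, -2, -1}; ∂U/∂q = -60q(q + 2)(q + 3)(q + 4) = 0 at q ∈ {-4, -3, -2, 0}.
The Hessian is diagonal: diag(U_pp, U_qq). Second derivatives: U_pp(-3)=8, U_pp(-2)=-4, U_pp(-1)=8; U_qq(-4)=480, U_qq(-3)=-180, U_qq(-2)=240, U_qq(0)=-1440.
Local minima occur where both diagonal entries positive: (-3, -4), (-3, -2), (-1, -4), (-1, -2). Count: 4.

4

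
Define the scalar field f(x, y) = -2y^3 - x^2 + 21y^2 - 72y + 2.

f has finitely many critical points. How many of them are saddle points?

f separates as a function of x plus a function of y, so ∇f=0 decouples.
∂f/∂x = -2x = 0 at x ∈ {0}; ∂f/∂y = -6(y - 4)(y - 3) = 0 at y ∈ {3, 4}.
The Hessian is diagonal: diag(f_xx, f_yy). Second derivatives: f_xx(0)=-2; f_yy(3)=6, f_yy(4)=-6.
Saddle points occur where the two diagonal entries have opposite signs: (0, 3). Count: 1.

1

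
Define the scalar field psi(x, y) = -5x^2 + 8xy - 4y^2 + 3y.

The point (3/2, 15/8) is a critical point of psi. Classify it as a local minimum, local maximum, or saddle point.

The Hessian of psi is constant: H = [[-10, 8], [8, -8]].
det(H) = (-10)·(-8) − 8² = 16.
det(H) > 0 and tr(H) = -18 < 0, so H is negative definite and the point is a local maximum.

local maximum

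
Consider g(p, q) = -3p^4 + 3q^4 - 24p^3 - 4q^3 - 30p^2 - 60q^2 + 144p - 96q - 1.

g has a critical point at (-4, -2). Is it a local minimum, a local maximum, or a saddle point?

saddle point

The mixed partial ∂²g/∂p∂q is 0, so the Hessian at any point is diag(g_pp, g_qq) = diag(-12(3p^2 + 12p + 5), 12(3q^2 - 2q - 10)).
At (-4, -2): H = diag(-60, 72).
The eigenvalues have opposite signs, so H is indefinite: a saddle point.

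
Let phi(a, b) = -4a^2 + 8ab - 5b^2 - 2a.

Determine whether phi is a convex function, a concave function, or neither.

concave

phi is quadratic, so its Hessian is the constant matrix H = [[-8, 8], [8, -10]].
det(H) = 16, tr(H) = -18.
det(H) > 0 and tr(H) < 0, so H is negative definite everywhere: concave.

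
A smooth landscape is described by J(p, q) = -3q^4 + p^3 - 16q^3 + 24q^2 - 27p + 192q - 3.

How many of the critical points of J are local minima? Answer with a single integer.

1

J separates as a function of p plus a function of q, so ∇J=0 decouples.
∂J/∂p = 3(p - 3)(p + 3) = 0 at p ∈ {-3, 3}; ∂J/∂q = -12(q - 2)(q + 2)(q + 4) = 0 at q ∈ {-4, -2, 2}.
The Hessian is diagonal: diag(J_pp, J_qq). Second derivatives: J_pp(-3)=-18, J_pp(3)=18; J_qq(-4)=-144, J_qq(-2)=96, J_qq(2)=-288.
Local minima occur where both diagonal entries positive: (3, -2). Count: 1.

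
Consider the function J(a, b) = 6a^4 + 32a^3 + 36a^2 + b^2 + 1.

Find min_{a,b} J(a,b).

J(a,b) separates as P(a) + Q(b) + 1, so its minimum is min P + min Q + 1.
P'(a) = 24a(a + 1)(a + 3) vanishes at a ∈ {-3, -1, 0}; Q'(b) = 2b vanishes at b ∈ {0}.
Local minima of P (where P''>0): P(-3)=-54, P(0)=0. Local minima of Q: Q(0)=0.
So the global minimum of J is P(-3) + Q(0) + 1 = -54 + 0 + 1 = -53, attained at (-3, 0).

-53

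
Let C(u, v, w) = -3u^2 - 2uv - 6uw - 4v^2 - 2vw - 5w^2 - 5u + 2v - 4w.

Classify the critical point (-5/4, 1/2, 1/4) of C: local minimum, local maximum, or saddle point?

The Hessian is constant: H = [[-6, -2, -6], [-2, -8, -2], [-6, -2, -10]].
Leading principal minors: Δ₁ = -6, Δ₂ = 44, Δ₃ = -176.
The minors alternate sign starting negative (−, +, −), so H is negative definite: a local maximum.

local maximum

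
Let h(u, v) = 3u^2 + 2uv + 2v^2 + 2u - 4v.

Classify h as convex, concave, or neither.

convex

h is quadratic, so its Hessian is the constant matrix H = [[6, 2], [2, 4]].
det(H) = 20, tr(H) = 10.
det(H) > 0 and tr(H) > 0, so H is positive definite everywhere: convex.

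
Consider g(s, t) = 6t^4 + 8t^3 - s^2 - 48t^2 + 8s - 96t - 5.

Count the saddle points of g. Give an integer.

g separates as a function of s plus a function of t, so ∇g=0 decouples.
∂g/∂s = -2(s - 4) = 0 at s ∈ {4}; ∂g/∂t = 24(t - 2)(t + 1)(t + 2) = 0 at t ∈ {-2, -1, 2}.
The Hessian is diagonal: diag(g_ss, g_tt). Second derivatives: g_ss(4)=-2; g_tt(-2)=96, g_tt(-1)=-72, g_tt(2)=288.
Saddle points occur where the two diagonal entries have opposite signs: (4, -2), (4, 2). Count: 2.

2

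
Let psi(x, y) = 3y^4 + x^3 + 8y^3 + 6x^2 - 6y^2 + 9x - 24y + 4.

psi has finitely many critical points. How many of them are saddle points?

psi separates as a function of x plus a function of y, so ∇psi=0 decouples.
∂psi/∂x = 3(x + 1)(x + 3) = 0 at x ∈ {-3, -1}; ∂psi/∂y = 12(y - 1)(y + 1)(y + 2) = 0 at y ∈ {-2, -1, 1}.
The Hessian is diagonal: diag(psi_xx, psi_yy). Second derivatives: psi_xx(-3)=-6, psi_xx(-1)=6; psi_yy(-2)=36, psi_yy(-1)=-24, psi_yy(1)=72.
Saddle points occur where the two diagonal entries have opposite signs: (-3, -2), (-3, 1), (-1, -1). Count: 3.

3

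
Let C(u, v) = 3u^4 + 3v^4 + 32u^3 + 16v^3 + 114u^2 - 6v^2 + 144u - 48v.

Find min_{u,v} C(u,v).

-219

C(u,v) separates as P(u) + Q(v), so its minimum is min P + min Q.
P'(u) = 12(u + 1)(u + 3)(u + 4) vanishes at u ∈ {-4, -3, -1}; Q'(v) = 12(v - 1)(v + 1)(v + 4) vanishes at v ∈ {-4, -1, 1}.
Local minima of P (where P''>0): P(-4)=-32, P(-1)=-59. Local minima of Q: Q(-4)=-160, Q(1)=-35.
So the global minimum of C is P(-1) + Q(-4) = -59 − 160 = -219, attained at (-1, -4).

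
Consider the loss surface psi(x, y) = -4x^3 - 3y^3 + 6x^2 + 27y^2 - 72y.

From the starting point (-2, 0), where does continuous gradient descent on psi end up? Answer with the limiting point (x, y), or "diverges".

(0, 2)

psi is separable, so gradient descent decouples: x follows -∂psi/∂x, y follows -∂psi/∂y.
∂psi/∂x = -12x(x - 1); at x=-2 this is -72, so x increases.
∂psi/∂y = -9(y - 4)(y - 2); at y=0 this is -72, so y increases.
x converges to its nearest critical value 0 (a local min of the x-part); y converges to 2. The iterate converges to (0, 2).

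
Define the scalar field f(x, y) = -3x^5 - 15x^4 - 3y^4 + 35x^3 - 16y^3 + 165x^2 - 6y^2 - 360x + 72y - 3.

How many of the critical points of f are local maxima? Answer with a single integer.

f separates as a function of x plus a function of y, so ∇f=0 decouples.
∂f/∂x = -15(x - 2)(x - 1)(x + 3)(x + 4) = 0 at x ∈ {-4, -3, 1, 2}; ∂f/∂y = -12(y - 1)(y + 2)(y + 3) = 0 at y ∈ {-3, -2, 1}.
The Hessian is diagonal: diag(f_xx, f_yy). Second derivatives: f_xx(-4)=450, f_xx(-3)=-300, f_xx(1)=300, f_xx(2)=-450; f_yy(-3)=-48, f_yy(-2)=36, f_yy(1)=-144.
Local maxima occur where both diagonal entries negative: (-3, -3), (-3, 1), (2, -3), (2, 1). Count: 4.

4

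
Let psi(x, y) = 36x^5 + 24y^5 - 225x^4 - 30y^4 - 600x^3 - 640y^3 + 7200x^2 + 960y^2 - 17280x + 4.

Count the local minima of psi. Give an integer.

psi separates as a function of x plus a function of y, so ∇psi=0 decouples.
∂psi/∂x = 180(x - 4)(x - 3)(x - 2)(x + 4) = 0 at x ∈ {-4, 2, 3, 4}; ∂psi/∂y = 120y(y - 4)(y - 1)(y + 4) = 0 at y ∈ {-4, 0, 1, 4}.
The Hessian is diagonal: diag(psi_xx, psi_yy). Second derivatives: psi_xx(-4)=-60480, psi_xx(2)=2160, psi_xx(3)=-1260, psi_xx(4)=2880; psi_yy(-4)=-19200, psi_yy(0)=1920, psi_yy(1)=-1800, psi_yy(4)=11520.
Local minima occur where both diagonal entries positive: (2, 0), (2, 4), (4, 0), (4, 4). Count: 4.

4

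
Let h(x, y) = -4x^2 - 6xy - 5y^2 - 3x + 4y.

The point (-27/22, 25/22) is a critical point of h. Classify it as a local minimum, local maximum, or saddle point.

local maximum

The Hessian of h is constant: H = [[-8, -6], [-6, -10]].
det(H) = (-8)·(-10) − (-6)² = 44.
det(H) > 0 and tr(H) = -18 < 0, so H is negative definite and the point is a local maximum.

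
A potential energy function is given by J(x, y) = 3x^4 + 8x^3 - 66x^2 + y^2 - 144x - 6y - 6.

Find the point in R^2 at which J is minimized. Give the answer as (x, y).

(3, 3)

J(x,y) separates as P(x) + Q(y) − 6, so its minimum is min P + min Q − 6.
P'(x) = 12(x - 3)(x + 1)(x + 4) vanishes at x ∈ {-4, -1, 3}; Q'(y) = 2y - 6 vanishes at y ∈ {3}.
Local minima of P (where P''>0): P(-4)=-224, P(3)=-567. Local minima of Q: Q(3)=-9.
So the global minimum of J is P(3) + Q(3) − 6 = -567 − 9 − 6 = -582, attained at (3, 3).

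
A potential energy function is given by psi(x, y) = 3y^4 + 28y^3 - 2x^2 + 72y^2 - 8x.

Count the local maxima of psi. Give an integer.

psi separates as a function of x plus a function of y, so ∇psi=0 decouples.
∂psi/∂x = -4(x + 2) = 0 at x ∈ {-2}; ∂psi/∂y = 12y(y + 3)(y + 4) = 0 at y ∈ {-4, -3, 0}.
The Hessian is diagonal: diag(psi_xx, psi_yy). Second derivatives: psi_xx(-2)=-4; psi_yy(-4)=48, psi_yy(-3)=-36, psi_yy(0)=144.
Local maxima occur where both diagonal entries negative: (-2, -3). Count: 1.

1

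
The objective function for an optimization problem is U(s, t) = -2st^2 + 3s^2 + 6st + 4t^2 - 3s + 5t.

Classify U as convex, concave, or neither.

The term -2st^2 is cubic, so the Hessian is not constant.
∂²U/∂t² = -4s + 8, which takes both signs as s varies (negative for sufficiently large s). A diagonal entry of the Hessian changing sign means the Hessian is neither positive- nor negative-semidefinite on all of R^2.

neither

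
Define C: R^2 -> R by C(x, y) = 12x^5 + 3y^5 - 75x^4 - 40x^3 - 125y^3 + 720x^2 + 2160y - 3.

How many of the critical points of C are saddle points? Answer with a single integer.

C separates as a function of x plus a function of y, so ∇C=0 decouples.
∂C/∂x = 60x(x - 4)(x - 3)(x + 2) = 0 at x ∈ {-2, 0, 3, 4}; ∂C/∂y = 15(y - 4)(y - 3)(y + 3)(y + 4) = 0 at y ∈ {-4, -3, 3, 4}.
The Hessian is diagonal: diag(C_xx, C_yy). Second derivatives: C_xx(-2)=-3600, C_xx(0)=1440, C_xx(3)=-900, C_xx(4)=1440; C_yy(-4)=-840, C_yy(-3)=630, C_yy(3)=-630, C_yy(4)=840.
Saddle points occur where the two diagonal entries have opposite signs: (-2, -3), (-2, 4), (0, -4), (0, 3), (3, -3), (3, 4), (4, -4), (4, 3). Count: 8.

8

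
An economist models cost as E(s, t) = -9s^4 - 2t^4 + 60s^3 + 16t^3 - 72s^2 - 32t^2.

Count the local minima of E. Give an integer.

1

E separates as a function of s plus a function of t, so ∇E=0 decouples.
∂E/∂s = -36s(s - 4)(s - 1) = 0 at s ∈ {0, 1, 4}; ∂E/∂t = -8t(t - 4)(t - 2) = 0 at t ∈ {0, 2, 4}.
The Hessian is diagonal: diag(E_ss, E_tt). Second derivatives: E_ss(0)=-144, E_ss(1)=108, E_ss(4)=-432; E_tt(0)=-64, E_tt(2)=32, E_tt(4)=-64.
Local minima occur where both diagonal entries positive: (1, 2). Count: 1.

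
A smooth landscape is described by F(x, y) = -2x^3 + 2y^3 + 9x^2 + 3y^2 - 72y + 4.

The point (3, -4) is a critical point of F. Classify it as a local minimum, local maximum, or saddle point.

local maximum

The mixed partial ∂²F/∂x∂y is 0, so the Hessian at any point is diag(F_xx, F_yy) = diag(6(-2x + 3), 6(2y + 1)).
At (3, -4): H = diag(-18, -42).
Both eigenvalues are negative, so H is negative definite: a local maximum.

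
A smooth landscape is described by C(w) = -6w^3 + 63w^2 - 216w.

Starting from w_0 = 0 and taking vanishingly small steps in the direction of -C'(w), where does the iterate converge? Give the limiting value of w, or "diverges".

3

C'(w) = -18(w - 4)(w - 3), so C'(0) = -216.
Gradient descent moves in the -C' direction, i.e. w is increasing.
The nearest critical point in that direction is w = 3, where C'' = 18 > 0 (a local minimum). The iterate converges there.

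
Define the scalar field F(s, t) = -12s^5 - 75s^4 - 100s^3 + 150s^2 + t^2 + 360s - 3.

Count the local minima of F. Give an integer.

2

F separates as a function of s plus a function of t, so ∇F=0 decouples.
∂F/∂s = -60(s - 1)(s + 1)(s + 2)(s + 3) = 0 at s ∈ {-3, -2, -1, 1}; ∂F/∂t = 2t = 0 at t ∈ {0}.
The Hessian is diagonal: diag(F_ss, F_tt). Second derivatives: F_ss(-3)=480, F_ss(-2)=-180, F_ss(-1)=240, F_ss(1)=-1440; F_tt(0)=2.
Local minima occur where both diagonal entries positive: (-3, 0), (-1, 0). Count: 2.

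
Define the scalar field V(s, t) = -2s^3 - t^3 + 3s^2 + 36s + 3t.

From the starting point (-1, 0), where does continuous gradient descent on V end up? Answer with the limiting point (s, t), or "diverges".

V is separable, so gradient descent decouples: s follows -∂V/∂s, t follows -∂V/∂t.
∂V/∂s = -6(s - 3)(s + 2); at s=-1 this is 24, so s decreases.
∂V/∂t = -3(t - 1)(t + 1); at t=0 this is 3, so t decreases.
s converges to its nearest critical value -2 (a local min of the s-part); t converges to -1. The iterate converges to (-2, -1).

(-2, -1)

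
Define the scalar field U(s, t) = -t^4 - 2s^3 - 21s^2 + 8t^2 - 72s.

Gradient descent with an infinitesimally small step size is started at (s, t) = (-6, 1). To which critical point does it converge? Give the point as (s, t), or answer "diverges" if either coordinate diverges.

U is separable, so gradient descent decouples: s follows -∂U/∂s, t follows -∂U/∂t.
∂U/∂s = -6(s + 3)(s + 4); at s=-6 this is -36, so s increases.
∂U/∂t = -4t(t - 2)(t + 2); at t=1 this is 12, so t decreases.
s converges to its nearest critical value -4 (a local min of the s-part); t converges to 0. The iterate converges to (-4, 0).

(-4, 0)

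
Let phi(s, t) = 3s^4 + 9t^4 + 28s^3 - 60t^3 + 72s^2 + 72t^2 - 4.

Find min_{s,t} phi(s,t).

phi(s,t) separates as P(s) + Q(t) − 4, so its minimum is min P + min Q − 4.
P'(s) = 12s(s + 3)(s + 4) vanishes at s ∈ {-4, -3, 0}; Q'(t) = 36t(t - 4)(t - 1) vanishes at t ∈ {0, 1, 4}.
Local minima of P (where P''>0): P(-4)=128, P(0)=0. Local minima of Q: Q(0)=0, Q(4)=-384.
So the global minimum of phi is P(0) + Q(4) − 4 = 0 − 384 − 4 = -388, attained at (0, 4).

-388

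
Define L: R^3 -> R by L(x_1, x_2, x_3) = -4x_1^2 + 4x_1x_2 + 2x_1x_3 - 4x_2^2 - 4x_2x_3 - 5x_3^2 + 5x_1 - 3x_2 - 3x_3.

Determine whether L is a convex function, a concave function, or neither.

L is quadratic, so its Hessian is the constant matrix H = [[-8, 4, 2], [4, -8, -4], [2, -4, -10]].
Leading principal minors: -8, 48, -384.
Signs alternate −, +, − ⇒ H ≺ 0 ⇒ concave.

concave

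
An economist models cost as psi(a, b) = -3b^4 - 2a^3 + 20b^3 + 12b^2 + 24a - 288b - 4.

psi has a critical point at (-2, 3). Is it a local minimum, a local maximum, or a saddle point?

The mixed partial ∂²psi/∂a∂b is 0, so the Hessian at any point is diag(psi_aa, psi_bb) = diag(-12a, 12(-3b^2 + 10b + 2)).
At (-2, 3): H = diag(24, 60).
Both eigenvalues are positive, so H is positive definite: a local minimum.

local minimum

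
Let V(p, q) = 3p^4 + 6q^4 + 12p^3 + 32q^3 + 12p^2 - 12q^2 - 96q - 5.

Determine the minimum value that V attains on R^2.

V(p,q) separates as A(p) + B(q) − 5, so its minimum is min A + min B − 5.
A'(p) = 12p(p + 1)(p + 2) vanishes at p ∈ {-2, -1, 0}; B'(q) = 24(q - 1)(q + 1)(q + 4) vanishes at q ∈ {-4, -1, 1}.
Local minima of A (where A''>0): A(-2)=0, A(0)=0. Local minima of B: B(-4)=-320, B(1)=-70.
So the global minimum of V is A(-2) + B(-4) − 5 = 0 − 320 − 5 = -325, attained at (-2, -4).

-325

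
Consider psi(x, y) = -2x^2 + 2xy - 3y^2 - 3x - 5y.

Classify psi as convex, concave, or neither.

concave

psi is quadratic, so its Hessian is the constant matrix H = [[-4, 2], [2, -6]].
det(H) = 20, tr(H) = -10.
det(H) > 0 and tr(H) < 0, so H is negative definite everywhere: concave.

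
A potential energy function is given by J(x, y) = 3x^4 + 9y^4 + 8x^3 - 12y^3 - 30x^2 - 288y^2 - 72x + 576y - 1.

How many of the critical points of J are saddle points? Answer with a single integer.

J separates as a function of x plus a function of y, so ∇J=0 decouples.
∂J/∂x = 12(x - 2)(x + 1)(x + 3) = 0 at x ∈ {-3, -1, 2}; ∂J/∂y = 36(y - 4)(y - 1)(y + 4) = 0 at y ∈ {-4, 1, 4}.
The Hessian is diagonal: diag(J_xx, J_yy). Second derivatives: J_xx(-3)=120, J_xx(-1)=-72, J_xx(2)=180; J_yy(-4)=1440, J_yy(1)=-540, J_yy(4)=864.
Saddle points occur where the two diagonal entries have opposite signs: (-3, 1), (-1, -4), (-1, 4), (2, 1). Count: 4.

4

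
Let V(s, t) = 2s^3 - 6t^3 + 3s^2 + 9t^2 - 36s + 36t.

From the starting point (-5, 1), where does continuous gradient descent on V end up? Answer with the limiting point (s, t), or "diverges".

diverges

V is separable, so gradient descent decouples: s follows -∂V/∂s, t follows -∂V/∂t.
∂V/∂s = 6(s - 2)(s + 3); at s=-5 this is 84, so s decreases.
∂V/∂t = -18(t - 2)(t + 1); at t=1 this is 36, so t decreases.
The s-coordinate has no critical point in that direction and runs off to infinity.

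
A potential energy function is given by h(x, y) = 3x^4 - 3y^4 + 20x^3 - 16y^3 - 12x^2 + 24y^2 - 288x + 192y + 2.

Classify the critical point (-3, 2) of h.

The mixed partial ∂²h/∂x∂y is 0, so the Hessian at any point is diag(h_xx, h_yy) = diag(12(3x^2 + 10x - 2), 12(-3y^2 - 8y + 4)).
At (-3, 2): H = diag(-60, -288).
Both eigenvalues are negative, so H is negative definite: a local maximum.

local maximum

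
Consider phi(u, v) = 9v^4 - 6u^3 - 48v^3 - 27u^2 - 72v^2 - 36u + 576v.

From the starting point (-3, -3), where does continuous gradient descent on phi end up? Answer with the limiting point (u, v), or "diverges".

phi is separable, so gradient descent decouples: u follows -∂phi/∂u, v follows -∂phi/∂v.
∂phi/∂u = -18(u + 1)(u + 2); at u=-3 this is -36, so u increases.
∂phi/∂v = 36(v - 4)(v - 2)(v + 2); at v=-3 this is -1260, so v increases.
u converges to its nearest critical value -2 (a local min of the u-part); v converges to -2. The iterate converges to (-2, -2).

(-2, -2)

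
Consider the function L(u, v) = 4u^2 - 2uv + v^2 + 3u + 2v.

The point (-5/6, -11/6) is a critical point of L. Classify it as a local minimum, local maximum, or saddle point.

The Hessian of L is constant: H = [[8, -2], [-2, 2]].
det(H) = 8·2 − (-2)² = 12.
det(H) > 0 and tr(H) = 10 > 0, so H is positive definite and the point is a local minimum.

local minimum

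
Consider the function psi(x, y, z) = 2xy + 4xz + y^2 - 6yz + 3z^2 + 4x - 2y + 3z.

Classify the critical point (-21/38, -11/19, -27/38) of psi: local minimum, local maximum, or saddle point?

saddle point

The Hessian is constant: H = [[0, 2, 4], [2, 2, -6], [4, -6, 6]].
Leading principal minors: Δ₁ = 0, Δ₂ = -4, Δ₃ = -152.
The minors fit neither the all-positive nor the alternating-sign pattern, so H is indefinite: a saddle point.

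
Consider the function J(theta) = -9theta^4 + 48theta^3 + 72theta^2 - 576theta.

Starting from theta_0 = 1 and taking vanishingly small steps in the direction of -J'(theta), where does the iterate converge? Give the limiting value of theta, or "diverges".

J'(theta) = -36(theta - 4)(theta - 2)(theta + 2), so J'(1) = -324.
Gradient descent moves in the -J' direction, i.e. theta is increasing.
The nearest critical point in that direction is theta = 2, where J'' = 288 > 0 (a local minimum). The iterate converges there.

2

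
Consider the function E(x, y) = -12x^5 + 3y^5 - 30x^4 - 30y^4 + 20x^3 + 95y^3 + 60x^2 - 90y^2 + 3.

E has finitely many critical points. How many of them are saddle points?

8

E separates as a function of x plus a function of y, so ∇E=0 decouples.
∂E/∂x = -60x(x - 1)(x + 1)(x + 2) = 0 at x ∈ {-2, -1, 0, 1}; ∂E/∂y = 15y(y - 4)(y - 3)(y - 1) = 0 at y ∈ {0, 1, 3, 4}.
The Hessian is diagonal: diag(E_xx, E_yy). Second derivatives: E_xx(-2)=360, E_xx(-1)=-120, E_xx(0)=120, E_xx(1)=-360; E_yy(0)=-180, E_yy(1)=90, E_yy(3)=-90, E_yy(4)=180.
Saddle points occur where the two diagonal entries have opposite signs: (-2, 0), (-2, 3), (-1, 1), (-1, 4), (0, 0), (0, 3), (1, 1), (1, 4). Count: 8.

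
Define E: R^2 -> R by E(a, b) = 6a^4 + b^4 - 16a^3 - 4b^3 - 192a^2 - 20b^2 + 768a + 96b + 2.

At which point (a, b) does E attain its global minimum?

E(a,b) separates as P(a) + Q(b) + 2, so its minimum is min P + min Q + 2.
P'(a) = 24(a - 4)(a - 2)(a + 4) vanishes at a ∈ {-4, 2, 4}; Q'(b) = 4(b - 4)(b - 2)(b + 3) vanishes at b ∈ {-3, 2, 4}.
Local minima of P (where P''>0): P(-4)=-3584, P(4)=512. Local minima of Q: Q(-3)=-279, Q(4)=64.
So the global minimum of E is P(-4) + Q(-3) + 2 = -3584 − 279 + 2 = -3861, attained at (-4, -3).

(-4, -3)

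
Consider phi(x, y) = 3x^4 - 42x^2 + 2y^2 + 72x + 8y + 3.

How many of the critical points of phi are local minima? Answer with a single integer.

phi separates as a function of x plus a function of y, so ∇phi=0 decouples.
∂phi/∂x = 12(x - 2)(x - 1)(x + 3) = 0 at x ∈ {-3, 1, 2}; ∂phi/∂y = 4(y + 2) = 0 at y ∈ {-2}.
The Hessian is diagonal: diag(phi_xx, phi_yy). Second derivatives: phi_xx(-3)=240, phi_xx(1)=-48, phi_xx(2)=60; phi_yy(-2)=4.
Local minima occur where both diagonal entries positive: (-3, -2), (2, -2). Count: 2.

2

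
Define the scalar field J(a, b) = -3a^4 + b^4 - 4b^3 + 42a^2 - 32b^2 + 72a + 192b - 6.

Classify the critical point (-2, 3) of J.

local maximum

The mixed partial ∂²J/∂a∂b is 0, so the Hessian at any point is diag(J_aa, J_bb) = diag(12(-3a^2 + 7), 4(3b^2 - 6b - 16)).
At (-2, 3): H = diag(-60, -28).
Both eigenvalues are negative, so H is negative definite: a local maximum.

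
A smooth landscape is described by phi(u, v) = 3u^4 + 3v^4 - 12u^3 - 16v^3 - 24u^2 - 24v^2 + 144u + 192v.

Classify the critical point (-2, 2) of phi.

saddle point

The mixed partial ∂²phi/∂u∂v is 0, so the Hessian at any point is diag(phi_uu, phi_vv) = diag(12(3u^2 - 6u - 4), 12(3v^2 - 8v - 4)).
At (-2, 2): H = diag(240, -96).
The eigenvalues have opposite signs, so H is indefinite: a saddle point.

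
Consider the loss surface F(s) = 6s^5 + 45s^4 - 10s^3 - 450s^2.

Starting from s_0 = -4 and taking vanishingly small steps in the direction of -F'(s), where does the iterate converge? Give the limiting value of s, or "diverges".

F'(s) = 30s(s - 2)(s + 3)(s + 5), so F'(-4) = -720.
Gradient descent moves in the -F' direction, i.e. s is increasing.
The nearest critical point in that direction is s = -3, where F'' = 900 > 0 (a local minimum). The iterate converges there.

-3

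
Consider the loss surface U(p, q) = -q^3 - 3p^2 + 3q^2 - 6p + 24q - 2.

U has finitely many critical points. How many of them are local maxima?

1

U separates as a function of p plus a function of q, so ∇U=0 decouples.
∂U/∂p = -6(p + 1) = 0 at p ∈ {-1}; ∂U/∂q = -3(q - 4)(q + 2) = 0 at q ∈ {-2, 4}.
The Hessian is diagonal: diag(U_pp, U_qq). Second derivatives: U_pp(-1)=-6; U_qq(-2)=18, U_qq(4)=-18.
Local maxima occur where both diagonal entries negative: (-1, 4). Count: 1.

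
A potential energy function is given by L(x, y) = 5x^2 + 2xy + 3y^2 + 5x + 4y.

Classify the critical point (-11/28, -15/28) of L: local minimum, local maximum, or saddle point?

local minimum

The Hessian of L is constant: H = [[10, 2], [2, 6]].
det(H) = 10·6 − 2² = 56.
det(H) > 0 and tr(H) = 16 > 0, so H is positive definite and the point is a local minimum.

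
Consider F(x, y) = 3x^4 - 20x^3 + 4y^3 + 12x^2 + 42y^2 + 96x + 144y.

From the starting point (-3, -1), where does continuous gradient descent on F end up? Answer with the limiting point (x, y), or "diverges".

F is separable, so gradient descent decouples: x follows -∂F/∂x, y follows -∂F/∂y.
∂F/∂x = 12(x - 4)(x - 2)(x + 1); at x=-3 this is -840, so x increases.
∂F/∂y = 12(y + 3)(y + 4); at y=-1 this is 72, so y decreases.
x converges to its nearest critical value -1 (a local min of the x-part); y converges to -3. The iterate converges to (-1, -3).

(-1, -3)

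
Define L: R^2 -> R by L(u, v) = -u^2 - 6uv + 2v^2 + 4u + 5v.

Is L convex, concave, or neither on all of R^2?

neither

L is quadratic, so its Hessian is the constant matrix H = [[-2, -6], [-6, 4]].
det(H) = -44, tr(H) = 2.
det(H) < 0, so H is indefinite: neither convex nor concave.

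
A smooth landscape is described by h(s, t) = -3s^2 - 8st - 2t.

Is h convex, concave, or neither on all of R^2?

neither

h is quadratic, so its Hessian is the constant matrix H = [[-6, -8], [-8, 0]].
det(H) = -64, tr(H) = -6.
det(H) < 0, so H is indefinite: neither convex nor concave.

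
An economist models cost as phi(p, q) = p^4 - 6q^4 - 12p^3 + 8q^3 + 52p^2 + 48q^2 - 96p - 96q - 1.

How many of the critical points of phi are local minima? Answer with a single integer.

2

phi separates as a function of p plus a function of q, so ∇phi=0 decouples.
∂phi/∂p = 4(p - 4)(p - 3)(p - 2) = 0 at p ∈ {2, 3, 4}; ∂phi/∂q = -24(q - 2)(q - 1)(q + 2) = 0 at q ∈ {-2, 1, 2}.
The Hessian is diagonal: diag(phi_pp, phi_qq). Second derivatives: phi_pp(2)=8, phi_pp(3)=-4, phi_pp(4)=8; phi_qq(-2)=-288, phi_qq(1)=72, phi_qq(2)=-96.
Local minima occur where both diagonal entries positive: (2, 1), (4, 1). Count: 2.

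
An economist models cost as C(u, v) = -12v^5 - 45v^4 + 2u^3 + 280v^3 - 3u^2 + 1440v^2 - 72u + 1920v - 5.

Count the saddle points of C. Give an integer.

C separates as a function of u plus a function of v, so ∇C=0 decouples.
∂C/∂u = 6(u - 4)(u + 3) = 0 at u ∈ {-3, 4}; ∂C/∂v = -60(v - 4)(v + 1)(v + 2)(v + 4) = 0 at v ∈ {-4, -2, -1, 4}.
The Hessian is diagonal: diag(C_uu, C_vv). Second derivatives: C_uu(-3)=-42, C_uu(4)=42; C_vv(-4)=2880, C_vv(-2)=-720, C_vv(-1)=900, C_vv(4)=-14400.
Saddle points occur where the two diagonal entries have opposite signs: (-3, -4), (-3, -1), (4, -2), (4, 4). Count: 4.

4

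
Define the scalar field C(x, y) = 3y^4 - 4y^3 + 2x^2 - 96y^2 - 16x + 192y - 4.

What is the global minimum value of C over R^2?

-1316

C(x,y) separates as P(x) + Q(y) − 4, so its minimum is min P + min Q − 4.
P'(x) = 4x - 16 vanishes at x ∈ {4}; Q'(y) = 12(y - 4)(y - 1)(y + 4) vanishes at y ∈ {-4, 1, 4}.
Local minima of P (where P''>0): P(4)=-32. Local minima of Q: Q(-4)=-1280, Q(4)=-256.
So the global minimum of C is P(4) + Q(-4) − 4 = -32 − 1280 − 4 = -1316, attained at (4, -4).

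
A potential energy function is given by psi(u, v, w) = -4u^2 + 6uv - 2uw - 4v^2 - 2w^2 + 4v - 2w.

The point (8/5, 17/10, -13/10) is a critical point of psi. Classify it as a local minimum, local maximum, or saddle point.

The Hessian is constant: H = [[-8, 6, -2], [6, -8, 0], [-2, 0, -4]].
Leading principal minors: Δ₁ = -8, Δ₂ = 28, Δ₃ = -80.
The minors alternate sign starting negative (−, +, −), so H is negative definite: a local maximum.

local maximum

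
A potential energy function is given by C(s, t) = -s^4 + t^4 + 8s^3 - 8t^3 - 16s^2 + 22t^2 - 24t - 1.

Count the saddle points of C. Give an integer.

5

C separates as a function of s plus a function of t, so ∇C=0 decouples.
∂C/∂s = -4s(s - 4)(s - 2) = 0 at s ∈ {0, 2, 4}; ∂C/∂t = 4(t - 3)(t - 2)(t - 1) = 0 at t ∈ {1, 2, 3}.
The Hessian is diagonal: diag(C_ss, C_tt). Second derivatives: C_ss(0)=-32, C_ss(2)=16, C_ss(4)=-32; C_tt(1)=8, C_tt(2)=-4, C_tt(3)=8.
Saddle points occur where the two diagonal entries have opposite signs: (0, 1), (0, 3), (2, 2), (4, 1), (4, 3). Count: 5.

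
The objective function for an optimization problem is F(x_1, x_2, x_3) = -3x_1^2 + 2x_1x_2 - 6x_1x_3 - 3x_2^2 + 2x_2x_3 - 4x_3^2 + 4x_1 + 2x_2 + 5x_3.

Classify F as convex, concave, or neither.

concave

F is quadratic, so its Hessian is the constant matrix H = [[-6, 2, -6], [2, -6, 2], [-6, 2, -8]].
Leading principal minors: -6, 32, -64.
Signs alternate −, +, − ⇒ H ≺ 0 ⇒ concave.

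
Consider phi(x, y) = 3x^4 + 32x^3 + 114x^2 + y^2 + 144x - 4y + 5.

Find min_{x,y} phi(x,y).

-58

phi(x,y) separates as P(x) + Q(y) + 5, so its minimum is min P + min Q + 5.
P'(x) = 12(x + 1)(x + 3)(x + 4) vanishes at x ∈ {-4, -3, -1}; Q'(y) = 2y - 4 vanishes at y ∈ {2}.
Local minima of P (where P''>0): P(-4)=-32, P(-1)=-59. Local minima of Q: Q(2)=-4.
So the global minimum of phi is P(-1) + Q(2) + 5 = -59 − 4 + 5 = -58, attained at (-1, 2).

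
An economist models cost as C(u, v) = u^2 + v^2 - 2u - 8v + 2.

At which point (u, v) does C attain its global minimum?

C(u,v) separates as P(u) + Q(v) + 2, so its minimum is min P + min Q + 2.
P'(u) = 2u - 2 vanishes at u ∈ {1}; Q'(v) = 2v - 8 vanishes at v ∈ {4}.
Local minima of P (where P''>0): P(1)=-1. Local minima of Q: Q(4)=-16.
So the global minimum of C is P(1) + Q(4) + 2 = -1 − 16 + 2 = -15, attained at (1, 4).

(1, 4)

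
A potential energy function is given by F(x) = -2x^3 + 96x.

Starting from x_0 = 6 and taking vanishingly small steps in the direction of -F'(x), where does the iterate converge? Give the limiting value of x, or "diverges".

diverges

F'(x) = -6(x - 4)(x + 4), so F'(6) = -120.
Gradient descent moves in the -F' direction, i.e. x is increasing.
There is no critical point above x=6, and F' keeps the same sign, so the iterate runs off to +∞.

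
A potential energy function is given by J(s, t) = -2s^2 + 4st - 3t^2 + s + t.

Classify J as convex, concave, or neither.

concave

J is quadratic, so its Hessian is the constant matrix H = [[-4, 4], [4, -6]].
det(H) = 8, tr(H) = -10.
det(H) > 0 and tr(H) < 0, so H is negative definite everywhere: concave.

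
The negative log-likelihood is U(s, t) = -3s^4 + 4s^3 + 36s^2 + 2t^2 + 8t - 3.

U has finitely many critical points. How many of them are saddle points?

2

U separates as a function of s plus a function of t, so ∇U=0 decouples.
∂U/∂s = -12s(s - 3)(s + 2) = 0 at s ∈ {-2, 0, 3}; ∂U/∂t = 4(t + 2) = 0 at t ∈ {-2}.
The Hessian is diagonal: diag(U_ss, U_tt). Second derivatives: U_ss(-2)=-120, U_ss(0)=72, U_ss(3)=-180; U_tt(-2)=4.
Saddle points occur where the two diagonal entries have opposite signs: (-2, -2), (3, -2). Count: 2.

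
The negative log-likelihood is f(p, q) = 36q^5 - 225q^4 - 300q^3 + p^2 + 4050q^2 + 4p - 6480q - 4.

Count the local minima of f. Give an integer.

2

f separates as a function of p plus a function of q, so ∇f=0 decouples.
∂f/∂p = 2(p + 2) = 0 at p ∈ {-2}; ∂f/∂q = 180(q - 4)(q - 3)(q - 1)(q + 3) = 0 at q ∈ {-3, 1, 3, 4}.
The Hessian is diagonal: diag(f_pp, f_qq). Second derivatives: f_pp(-2)=2; f_qq(-3)=-30240, f_qq(1)=4320, f_qq(3)=-2160, f_qq(4)=3780.
Local minima occur where both diagonal entries positive: (-2, 1), (-2, 4). Count: 2.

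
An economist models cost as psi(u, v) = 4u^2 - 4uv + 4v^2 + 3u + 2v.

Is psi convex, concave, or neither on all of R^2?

psi is quadratic, so its Hessian is the constant matrix H = [[8, -4], [-4, 8]].
det(H) = 48, tr(H) = 16.
det(H) > 0 and tr(H) > 0, so H is positive definite everywhere: convex.

convex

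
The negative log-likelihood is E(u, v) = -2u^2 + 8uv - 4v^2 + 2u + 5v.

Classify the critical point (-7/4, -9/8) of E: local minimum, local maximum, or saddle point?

saddle point

The Hessian of E is constant: H = [[-4, 8], [8, -8]].
det(H) = (-4)·(-8) − 8² = -32.
Since det(H) < 0, H is indefinite and the critical point is a saddle point.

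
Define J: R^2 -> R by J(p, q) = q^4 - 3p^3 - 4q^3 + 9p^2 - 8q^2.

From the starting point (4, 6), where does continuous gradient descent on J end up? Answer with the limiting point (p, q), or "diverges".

diverges

J is separable, so gradient descent decouples: p follows -∂J/∂p, q follows -∂J/∂q.
∂J/∂p = -9p(p - 2); at p=4 this is -72, so p increases.
∂J/∂q = 4q(q - 4)(q + 1); at q=6 this is 336, so q decreases.
The p-coordinate has no critical point in that direction and runs off to infinity.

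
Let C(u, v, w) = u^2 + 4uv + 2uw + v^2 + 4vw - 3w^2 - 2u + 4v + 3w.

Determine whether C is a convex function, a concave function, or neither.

neither

C is quadratic, so its Hessian is the constant matrix H = [[2, 4, 2], [4, 2, 4], [2, 4, -6]].
Leading principal minors: 2, -12, 96.
Neither pattern holds ⇒ H is indefinite ⇒ neither convex nor concave.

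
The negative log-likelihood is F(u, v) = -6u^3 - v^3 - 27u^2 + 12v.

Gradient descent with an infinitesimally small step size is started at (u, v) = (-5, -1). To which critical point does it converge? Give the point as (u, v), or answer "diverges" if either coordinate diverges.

F is separable, so gradient descent decouples: u follows -∂F/∂u, v follows -∂F/∂v.
∂F/∂u = -18u(u + 3); at u=-5 this is -180, so u increases.
∂F/∂v = -3(v - 2)(v + 2); at v=-1 this is 9, so v decreases.
u converges to its nearest critical value -3 (a local min of the u-part); v converges to -2. The iterate converges to (-3, -2).

(-3, -2)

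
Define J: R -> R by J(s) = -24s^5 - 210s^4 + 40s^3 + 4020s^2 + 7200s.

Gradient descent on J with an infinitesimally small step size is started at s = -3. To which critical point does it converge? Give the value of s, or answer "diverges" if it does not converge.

-1

J'(s) = -120(s - 3)(s + 1)(s + 4)(s + 5), so J'(-3) = -2880.
Gradient descent moves in the -J' direction, i.e. s is increasing.
The nearest critical point in that direction is s = -1, where J'' = 5760 > 0 (a local minimum). The iterate converges there.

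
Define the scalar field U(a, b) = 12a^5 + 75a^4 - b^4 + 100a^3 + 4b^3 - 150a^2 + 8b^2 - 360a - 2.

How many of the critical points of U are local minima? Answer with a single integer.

U separates as a function of a plus a function of b, so ∇U=0 decouples.
∂U/∂a = 60(a - 1)(a + 1)(a + 2)(a + 3) = 0 at a ∈ {-3, -2, -1, 1}; ∂U/∂b = -4b(b - 4)(b + 1) = 0 at b ∈ {-1, 0, 4}.
The Hessian is diagonal: diag(U_aa, U_bb). Second derivatives: U_aa(-3)=-480, U_aa(-2)=180, U_aa(-1)=-240, U_aa(1)=1440; U_bb(-1)=-20, U_bb(0)=16, U_bb(4)=-80.
Local minima occur where both diagonal entries positive: (-2, 0), (1, 0). Count: 2.

2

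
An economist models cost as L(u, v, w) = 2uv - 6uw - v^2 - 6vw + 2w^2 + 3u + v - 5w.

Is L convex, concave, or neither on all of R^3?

L is quadratic, so its Hessian is the constant matrix H = [[0, 2, -6], [2, -2, -6], [-6, -6, 4]].
Leading principal minors: 0, -4, 200.
Neither pattern holds ⇒ H is indefinite ⇒ neither convex nor concave.

neither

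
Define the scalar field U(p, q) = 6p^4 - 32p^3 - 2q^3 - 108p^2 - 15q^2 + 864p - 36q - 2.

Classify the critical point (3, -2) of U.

The mixed partial ∂²U/∂p∂q is 0, so the Hessian at any point is diag(U_pp, U_qq) = diag(24(3p^2 - 8p - 9), -6(2q + 5)).
At (3, -2): H = diag(-144, -6).
Both eigenvalues are negative, so H is negative definite: a local maximum.

local maximum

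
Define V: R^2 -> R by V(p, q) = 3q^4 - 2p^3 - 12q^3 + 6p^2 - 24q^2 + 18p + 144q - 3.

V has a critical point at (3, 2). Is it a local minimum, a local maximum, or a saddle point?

local maximum

The mixed partial ∂²V/∂p∂q is 0, so the Hessian at any point is diag(V_pp, V_qq) = diag(12(-p + 1), 12(3q^2 - 6q - 4)).
At (3, 2): H = diag(-24, -48).
Both eigenvalues are negative, so H is negative definite: a local maximum.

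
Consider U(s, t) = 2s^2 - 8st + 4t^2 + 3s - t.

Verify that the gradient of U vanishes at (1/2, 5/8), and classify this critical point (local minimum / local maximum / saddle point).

saddle point

∇U = (4s - 8t + 3, -8s + 8t - 1); substituting (1/2, 5/8) gives ∇U = (0, 0), so (1/2, 5/8) is indeed a critical point.
The Hessian of U is constant: H = [[4, -8], [-8, 8]].
det(H) = 4·8 − (-8)² = -32.
Since det(H) < 0, H is indefinite and the critical point is a saddle point.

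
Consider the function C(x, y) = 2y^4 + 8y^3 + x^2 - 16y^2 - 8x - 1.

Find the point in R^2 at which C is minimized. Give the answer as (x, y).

C(x,y) separates as P(x) + Q(y) − 1, so its minimum is min P + min Q − 1.
P'(x) = 2x - 8 vanishes at x ∈ {4}; Q'(y) = 8y(y - 1)(y + 4) vanishes at y ∈ {-4, 0, 1}.
Local minima of P (where P''>0): P(4)=-16. Local minima of Q: Q(-4)=-256, Q(1)=-6.
So the global minimum of C is P(4) + Q(-4) − 1 = -16 − 256 − 1 = -273, attained at (4, -4).

(4, -4)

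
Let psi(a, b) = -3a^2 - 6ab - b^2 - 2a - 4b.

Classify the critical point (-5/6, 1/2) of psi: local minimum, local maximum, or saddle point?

saddle point

The Hessian of psi is constant: H = [[-6, -6], [-6, -2]].
det(H) = (-6)·(-2) − (-6)² = -24.
Since det(H) < 0, H is indefinite and the critical point is a saddle point.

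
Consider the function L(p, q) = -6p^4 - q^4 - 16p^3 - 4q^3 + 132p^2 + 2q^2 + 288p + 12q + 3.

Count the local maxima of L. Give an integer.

L separates as a function of p plus a function of q, so ∇L=0 decouples.
∂L/∂p = -24(p - 3)(p + 1)(p + 4) = 0 at p ∈ {-4, -1, 3}; ∂L/∂q = -4(q - 1)(q + 1)(q + 3) = 0 at q ∈ {-3, -1, 1}.
The Hessian is diagonal: diag(L_pp, L_qq). Second derivatives: L_pp(-4)=-504, L_pp(-1)=288, L_pp(3)=-672; L_qq(-3)=-32, L_qq(-1)=16, L_qq(1)=-32.
Local maxima occur where both diagonal entries negative: (-4, -3), (-4, 1), (3, -3), (3, 1). Count: 4.

4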